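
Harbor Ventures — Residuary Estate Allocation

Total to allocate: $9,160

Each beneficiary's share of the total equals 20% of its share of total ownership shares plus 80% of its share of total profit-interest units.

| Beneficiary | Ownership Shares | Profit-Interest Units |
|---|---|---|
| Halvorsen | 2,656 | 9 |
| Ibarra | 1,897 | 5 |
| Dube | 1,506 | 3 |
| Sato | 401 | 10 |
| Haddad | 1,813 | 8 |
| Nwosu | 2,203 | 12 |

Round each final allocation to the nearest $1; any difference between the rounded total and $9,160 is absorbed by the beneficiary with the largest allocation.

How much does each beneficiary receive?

Totals — ownership shares 10,476, profit-interest units 47.
Combined weights (20% ownership shares + 80% profit-interest units): Halvorsen 0.2039; Ibarra 0.1213; Dube 0.0798; Sato 0.1779; Haddad 0.1708; Nwosu 0.2463.
Proportional shares: Halvorsen 1,867.70; Ibarra 1,111.31; Dube 731.11; Sato 1,629.27; Haddad 1,564.37; Nwosu 2,256.23.
After rounding ($1): Halvorsen $1,868; Ibarra $1,111; Dube $731; Sato $1,629; Haddad $1,564; Nwosu $2,256. Sum = $9,159.
Difference $9,160 − $9,159 = +$1 applied to largest allocation (Nwosu): Nwosu becomes $2,257.

Halvorsen: $1,868 · Ibarra: $1,111 · Dube: $731 · Sato: $1,629 · Haddad: $1,564 · Nwosu: $2,257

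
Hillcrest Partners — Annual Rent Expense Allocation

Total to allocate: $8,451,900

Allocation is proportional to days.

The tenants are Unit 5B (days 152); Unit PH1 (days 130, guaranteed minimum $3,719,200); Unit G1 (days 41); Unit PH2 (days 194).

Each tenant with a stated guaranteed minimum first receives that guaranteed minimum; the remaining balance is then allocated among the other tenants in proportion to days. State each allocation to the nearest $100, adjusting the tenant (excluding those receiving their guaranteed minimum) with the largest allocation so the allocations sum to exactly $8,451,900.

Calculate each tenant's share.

Fund the minimums — Unit PH1 $3,719,200. Remaining pool $4,732,700.
Remaining pool split over remaining days 387: Unit 5B 1,858,838.24 → $1,858,800; Unit G1 501,397.16 → $501,400; Unit PH2 2,372,464.60 → $2,372,500.

Unit 5B: $1,858,800 | Unit PH1: $3,719,200 | Unit G1: $501,400 | Unit PH2: $2,372,500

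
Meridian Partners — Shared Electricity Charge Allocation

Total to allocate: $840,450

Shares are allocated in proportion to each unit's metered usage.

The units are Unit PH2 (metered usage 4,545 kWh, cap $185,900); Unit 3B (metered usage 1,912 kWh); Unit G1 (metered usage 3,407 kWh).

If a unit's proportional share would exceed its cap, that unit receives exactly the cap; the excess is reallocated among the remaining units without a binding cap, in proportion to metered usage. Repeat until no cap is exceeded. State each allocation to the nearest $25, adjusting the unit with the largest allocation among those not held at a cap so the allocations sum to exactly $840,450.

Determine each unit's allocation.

Unit PH2: $185,900; Unit 3B: $235,300; Unit G1: $419,250

Sum of metered usage: 9,864.
Pro-rata shares before constraints: Unit PH2 387,251.14; Unit 3B 162,909.61; Unit G1 290,289.25.
Capped: Unit PH2 ($185,900); remaining pool $654,550 reallocated over remaining metered usage 5,319.
Redistributed shares: Unit 3B 235,288.51 → $235,300; Unit G1 419,261.49 → $419,250.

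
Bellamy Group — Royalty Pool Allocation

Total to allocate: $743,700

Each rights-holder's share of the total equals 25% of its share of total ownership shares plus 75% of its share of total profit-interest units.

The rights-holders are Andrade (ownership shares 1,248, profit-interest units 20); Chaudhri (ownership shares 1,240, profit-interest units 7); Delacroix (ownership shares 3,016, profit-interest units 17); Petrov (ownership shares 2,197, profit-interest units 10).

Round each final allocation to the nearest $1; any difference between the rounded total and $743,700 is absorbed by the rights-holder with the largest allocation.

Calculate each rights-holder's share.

Ownership shares total 7,701; profit-interest units total 54.
Blended shares (25% ownership shares + 75% profit-interest units): Andrade 0.3183; Chaudhri 0.1375; Delacroix 0.3340; Petrov 0.2102.
Proportional shares: Andrade 236,713.76; Chaudhri 102,241.45; Delacroix 248,411.03; Petrov 156,333.77.
Rounded to nearest $1: Andrade $236,714; Chaudhri $102,241; Delacroix $248,411; Petrov $156,334. Sum = $743,700.
Sum already equals the total — no adjustment.

Andrade: $236,714; Chaudhri: $102,241; Delacroix: $248,411; Petrov: $156,334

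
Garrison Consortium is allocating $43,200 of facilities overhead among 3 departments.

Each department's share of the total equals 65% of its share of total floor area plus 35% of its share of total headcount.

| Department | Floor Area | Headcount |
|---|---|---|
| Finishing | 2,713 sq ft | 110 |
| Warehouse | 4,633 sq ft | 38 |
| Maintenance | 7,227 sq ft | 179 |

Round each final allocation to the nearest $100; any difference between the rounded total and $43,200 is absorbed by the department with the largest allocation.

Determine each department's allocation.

Floor area total 14,573; headcount total 327.
Blended shares (65% floor area + 35% headcount): Finishing 0.2387; Warehouse 0.2473; Maintenance 0.5139.
Pro-rata amounts: Finishing 10,313.79; Warehouse 10,684.17; Maintenance 22,202.05.
At nearest $100: Finishing $10,300; Warehouse $10,700; Maintenance $22,200. Sum = $43,200.
No rounding difference to absorb.

Finishing: $10,300 | Warehouse: $10,700 | Maintenance: $22,200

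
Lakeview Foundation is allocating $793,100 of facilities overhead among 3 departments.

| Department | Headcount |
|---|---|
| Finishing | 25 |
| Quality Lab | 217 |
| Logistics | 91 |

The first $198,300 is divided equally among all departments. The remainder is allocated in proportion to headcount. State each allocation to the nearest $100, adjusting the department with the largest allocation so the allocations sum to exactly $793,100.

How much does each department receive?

Equal tier: $198,300 ÷ 3 = $66,100 apiece.
Remainder $594,800 by headcount (total 333): Finishing 44,654.65 → $44,700; Quality Lab 387,602.40 → $387,600; Logistics 162,542.94 → $162,500.
Totals: Finishing $66,100 + $44,700 = $110,800; Quality Lab $66,100 + $387,600 = $453,700; Logistics $66,100 + $162,500 = $228,600.

Finishing: $110,800 · Quality Lab: $453,700 · Logistics: $228,600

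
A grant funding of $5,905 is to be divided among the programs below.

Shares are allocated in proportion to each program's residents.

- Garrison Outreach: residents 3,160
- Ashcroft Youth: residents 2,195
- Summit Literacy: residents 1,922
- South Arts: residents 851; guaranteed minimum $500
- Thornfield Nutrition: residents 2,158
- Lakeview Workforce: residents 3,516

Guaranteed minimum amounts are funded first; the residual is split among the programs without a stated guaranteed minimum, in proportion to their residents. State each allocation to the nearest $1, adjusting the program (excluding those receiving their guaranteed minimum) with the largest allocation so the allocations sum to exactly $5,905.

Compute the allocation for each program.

Garrison Outreach: $1,319 | Ashcroft Youth: $916 | Summit Literacy: $802 | South Arts: $500 | Thornfield Nutrition: $901 | Lakeview Workforce: $1,467

Fund the minimums — South Arts $500. Residual $5,405.
Residual split over remaining residents 12,951: Garrison Outreach 1,318.80 → $1,319; Ashcroft Youth 916.07 → $916; Summit Literacy 802.13 → $802; Thornfield Nutrition 900.62 → $901; Lakeview Workforce 1,467.38 → $1,467.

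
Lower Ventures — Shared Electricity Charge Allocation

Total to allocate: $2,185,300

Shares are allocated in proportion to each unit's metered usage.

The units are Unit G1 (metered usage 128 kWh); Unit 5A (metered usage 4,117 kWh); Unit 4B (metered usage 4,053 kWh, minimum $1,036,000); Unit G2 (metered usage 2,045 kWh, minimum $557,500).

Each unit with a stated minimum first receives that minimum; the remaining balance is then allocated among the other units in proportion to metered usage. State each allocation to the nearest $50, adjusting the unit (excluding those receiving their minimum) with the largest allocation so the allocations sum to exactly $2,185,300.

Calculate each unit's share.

Unit G1: $17,850 · Unit 5A: $573,950 · Unit 4B: $1,036,000 · Unit G2: $557,500

Fund the minimums — Unit 4B $1,036,000; Unit G2 $557,500. Remaining pool $591,800.
Remaining pool split over remaining metered usage 4,245: Unit G1 17,844.62 → $17,850; Unit 5A 573,955.38 → $573,950.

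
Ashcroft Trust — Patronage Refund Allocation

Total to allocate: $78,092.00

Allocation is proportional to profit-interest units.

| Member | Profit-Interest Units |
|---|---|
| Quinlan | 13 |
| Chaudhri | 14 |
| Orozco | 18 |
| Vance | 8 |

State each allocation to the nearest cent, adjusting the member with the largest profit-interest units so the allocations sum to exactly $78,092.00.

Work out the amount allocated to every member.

Profit-interest units total: 13 + 14 + 18 + 8 = 53.
Pro-rata amounts: Quinlan 19,154.6415; Chaudhri 20,628.0755; Orozco 26,521.8113; Vance 11,787.4717.
At nearest cent: Quinlan $19,154.64; Chaudhri $20,628.08; Orozco $26,521.81; Vance $11,787.47. Sum = $78,092.00.
No rounding difference to absorb.

Quinlan: $19,154.64 | Chaudhri: $20,628.08 | Orozco: $26,521.81 | Vance: $11,787.47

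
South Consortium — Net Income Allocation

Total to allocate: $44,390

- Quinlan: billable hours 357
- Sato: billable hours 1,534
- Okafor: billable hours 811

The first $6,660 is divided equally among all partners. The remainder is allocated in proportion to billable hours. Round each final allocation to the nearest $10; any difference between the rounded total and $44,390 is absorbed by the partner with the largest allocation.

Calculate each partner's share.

Quinlan: $7,210 · Sato: $23,640 · Okafor: $13,540

$6,660 shared equally gives $2,220 per partner.
Remainder $37,730 by billable hours (total 2,702): Quinlan 4,985.05 → $4,990; Sato 21,420.36 → $21,420; Okafor 11,324.59 → $11,320.
Totals: Quinlan $2,220 + $4,990 = $7,210; Sato $2,220 + $21,420 = $23,640; Okafor $2,220 + $11,320 = $13,540.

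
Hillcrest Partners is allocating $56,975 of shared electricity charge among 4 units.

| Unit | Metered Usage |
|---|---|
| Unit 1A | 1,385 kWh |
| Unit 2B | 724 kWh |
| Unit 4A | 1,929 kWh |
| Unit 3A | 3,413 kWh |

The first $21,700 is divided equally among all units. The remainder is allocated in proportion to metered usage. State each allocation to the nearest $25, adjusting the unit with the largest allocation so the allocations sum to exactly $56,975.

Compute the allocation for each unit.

Unit 1A: $11,975 | Unit 2B: $8,850 | Unit 4A: $14,550 | Unit 3A: $21,600

First tranche $21,700 split equally: $5,425 each.
Remainder $35,275 by metered usage (total 7,451): Unit 1A 6,556.96 → $6,550; Unit 2B 3,427.61 → $3,425; Unit 4A 9,132.39 → $9,125; Unit 3A 16,158.04 → $16,150.
Rounding difference +$25 on remainder applied to Unit 3A.
Totals: Unit 1A $5,425 + $6,550 = $11,975; Unit 2B $5,425 + $3,425 = $8,850; Unit 4A $5,425 + $9,125 = $14,550; Unit 3A $5,425 + $16,175 = $21,600.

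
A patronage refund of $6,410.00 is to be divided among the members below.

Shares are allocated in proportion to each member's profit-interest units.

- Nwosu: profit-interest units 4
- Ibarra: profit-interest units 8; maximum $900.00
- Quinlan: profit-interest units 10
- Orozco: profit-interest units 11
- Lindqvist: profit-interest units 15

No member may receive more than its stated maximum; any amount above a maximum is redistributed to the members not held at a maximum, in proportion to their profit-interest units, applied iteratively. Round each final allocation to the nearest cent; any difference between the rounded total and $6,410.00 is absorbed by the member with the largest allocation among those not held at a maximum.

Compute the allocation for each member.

Combined profit-interest units = 48.
Unconstrained shares: Nwosu 534.1667; Ibarra 1,068.3333; Quinlan 1,335.4167; Orozco 1,468.9583; Lindqvist 2,003.1250.
Held at cap: Ibarra ($900.00); residual $5,510.00 reallocated over remaining profit-interest units 40.
Redistributed shares: Nwosu 551.0000 → $551.00; Quinlan 1,377.5000 → $1,377.50; Orozco 1,515.2500 → $1,515.25; Lindqvist 2,066.2500 → $2,066.25.

Nwosu: $551.00 · Ibarra: $900.00 · Quinlan: $1,377.50 · Orozco: $1,515.25 · Lindqvist: $2,066.25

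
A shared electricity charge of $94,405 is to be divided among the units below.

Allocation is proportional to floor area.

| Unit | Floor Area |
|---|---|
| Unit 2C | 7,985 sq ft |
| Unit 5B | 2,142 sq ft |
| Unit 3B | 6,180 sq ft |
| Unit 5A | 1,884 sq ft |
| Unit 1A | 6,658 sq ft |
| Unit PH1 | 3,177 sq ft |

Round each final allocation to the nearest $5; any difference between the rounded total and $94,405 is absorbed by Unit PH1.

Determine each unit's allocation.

Combined floor area = 28,026.
Unrounded shares: Unit 2C 7,985/28,026 × $94,405 = 26,897.31; Unit 5B 2,142/28,026 × $94,405 = 7,215.28; Unit 3B 6,180/28,026 × $94,405 = 20,817.20; Unit 5A 1,884/28,026 × $94,405 = 6,346.21; Unit 1A 6,658/28,026 × $94,405 = 22,427.33; Unit PH1 3,177/28,026 × $94,405 = 10,701.66.
After rounding ($5): Unit 2C $26,895; Unit 5B $7,215; Unit 3B $20,815; Unit 5A $6,345; Unit 1A $22,425; Unit PH1 $10,700. Sum = $94,395.
Difference $94,405 − $94,395 = +$10 applied to Unit PH1: Unit PH1 becomes $10,710.

Unit 2C: $26,895 | Unit 5B: $7,215 | Unit 3B: $20,815 | Unit 5A: $6,345 | Unit 1A: $22,425 | Unit PH1: $10,710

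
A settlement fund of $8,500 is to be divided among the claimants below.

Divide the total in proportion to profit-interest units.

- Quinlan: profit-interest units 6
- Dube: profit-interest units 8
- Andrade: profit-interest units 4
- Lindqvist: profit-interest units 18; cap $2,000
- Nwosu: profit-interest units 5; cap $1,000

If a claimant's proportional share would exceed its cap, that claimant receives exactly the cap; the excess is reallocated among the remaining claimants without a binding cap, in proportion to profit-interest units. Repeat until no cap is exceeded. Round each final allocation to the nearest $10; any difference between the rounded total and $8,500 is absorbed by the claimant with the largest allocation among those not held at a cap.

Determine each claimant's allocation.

Quinlan: $1,830; Dube: $2,450; Andrade: $1,220; Lindqvist: $2,000; Nwosu: $1,000

Total profit-interest units = 41.
Pro-rata shares before constraints: Quinlan 1,243.90; Dube 1,658.54; Andrade 829.27; Lindqvist 3,731.71; Nwosu 1,036.59.
Held at cap: Lindqvist ($2,000), Nwosu ($1,000); residual $5,500 reallocated over remaining profit-interest units 18.
Redistributed shares: Quinlan 1,833.33 → $1,830; Dube 2,444.44 → $2,440; Andrade 1,222.22 → $1,220.
Rounding difference +$10 applied to Dube → $2,450.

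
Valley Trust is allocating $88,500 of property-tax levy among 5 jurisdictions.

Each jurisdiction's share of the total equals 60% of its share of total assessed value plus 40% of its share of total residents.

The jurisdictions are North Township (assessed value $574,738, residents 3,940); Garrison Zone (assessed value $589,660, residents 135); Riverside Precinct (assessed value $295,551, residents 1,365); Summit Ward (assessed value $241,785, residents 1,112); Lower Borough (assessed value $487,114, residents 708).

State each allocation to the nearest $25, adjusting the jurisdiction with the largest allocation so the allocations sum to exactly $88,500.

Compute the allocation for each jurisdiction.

North Township: $33,125 | Garrison Zone: $14,975 | Riverside Precinct: $13,825 | Summit Ward: $11,300 | Lower Borough: $15,275

Assessed value total 2,188,848; residents total 7,260.
Blended shares (60% assessed value + 40% residents): North Township 0.3746; Garrison Zone 0.1691; Riverside Precinct 0.1562; Summit Ward 0.1275; Lower Borough 0.1725.
Pro-rata amounts: North Township 33,154.33; Garrison Zone 14,963.02; Riverside Precinct 13,825.66; Summit Ward 11,287.69; Lower Borough 15,269.29.
After rounding ($25): North Township $33,150; Garrison Zone $14,975; Riverside Precinct $13,825; Summit Ward $11,300; Lower Borough $15,275. Sum = $88,525.
Difference $88,500 − $88,525 = −$25 applied to largest allocation (North Township): North Township becomes $33,125.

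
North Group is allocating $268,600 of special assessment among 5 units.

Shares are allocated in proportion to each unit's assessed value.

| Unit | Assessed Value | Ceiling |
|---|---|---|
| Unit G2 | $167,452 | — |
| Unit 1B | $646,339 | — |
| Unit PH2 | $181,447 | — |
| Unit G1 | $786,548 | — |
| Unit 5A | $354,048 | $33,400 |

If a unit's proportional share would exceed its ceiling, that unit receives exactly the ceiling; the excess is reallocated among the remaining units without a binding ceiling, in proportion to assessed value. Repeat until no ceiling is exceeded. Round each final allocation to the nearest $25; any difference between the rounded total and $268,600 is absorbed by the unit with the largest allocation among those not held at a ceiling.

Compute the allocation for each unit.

Unit G2: $22,100 · Unit 1B: $85,325 · Unit PH2: $23,950 · Unit G1: $103,825 · Unit 5A: $33,400

Total assessed value = 2,135,834.
Proportional shares (ignoring caps): Unit G2 21,058.57; Unit 1B 81,282.84; Unit PH2 22,818.56; Unit G1 98,915.36; Unit 5A 44,524.66.
Cap binds for Unit 5A ($33,400); remaining pool $235,200 reallocated over remaining assessed value 1,781,786.
Remaining shares: Unit G2 22,104.06 → $22,100; Unit 1B 85,318.29 → $85,325; Unit PH2 23,951.44 → $23,950; Unit G1 103,826.21 → $103,825.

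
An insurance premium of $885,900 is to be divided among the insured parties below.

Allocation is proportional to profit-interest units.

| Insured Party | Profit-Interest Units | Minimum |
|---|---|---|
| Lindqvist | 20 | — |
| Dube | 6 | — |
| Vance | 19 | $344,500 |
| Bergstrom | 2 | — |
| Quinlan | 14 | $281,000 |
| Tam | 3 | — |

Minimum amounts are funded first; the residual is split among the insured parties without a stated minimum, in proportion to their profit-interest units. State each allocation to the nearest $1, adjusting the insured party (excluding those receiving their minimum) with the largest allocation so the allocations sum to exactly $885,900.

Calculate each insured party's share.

Minimums first: Vance $344,500; Quinlan $281,000. Remaining pool $260,400.
Remaining pool split over remaining profit-interest units 31: Lindqvist 168,000.00 → $168,000; Dube 50,400.00 → $50,400; Bergstrom 16,800.00 → $16,800; Tam 25,200.00 → $25,200.

Lindqvist: $168,000 · Dube: $50,400 · Vance: $344,500 · Bergstrom: $16,800 · Quinlan: $281,000 · Tam: $25,200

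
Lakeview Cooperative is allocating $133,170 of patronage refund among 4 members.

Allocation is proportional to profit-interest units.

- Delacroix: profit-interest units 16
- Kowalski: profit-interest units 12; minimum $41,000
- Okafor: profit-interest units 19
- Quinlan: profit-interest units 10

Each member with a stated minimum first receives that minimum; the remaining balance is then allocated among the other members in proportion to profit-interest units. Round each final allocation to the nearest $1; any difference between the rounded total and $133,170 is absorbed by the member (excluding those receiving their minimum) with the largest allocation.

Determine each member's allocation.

Minimums first: Kowalski $41,000. Residual $92,170.
Residual split over remaining profit-interest units 45: Delacroix 32,771.56 → $32,772; Okafor 38,916.22 → $38,916; Quinlan 20,482.22 → $20,482.

Delacroix: $32,772 | Kowalski: $41,000 | Okafor: $38,916 | Quinlan: $20,482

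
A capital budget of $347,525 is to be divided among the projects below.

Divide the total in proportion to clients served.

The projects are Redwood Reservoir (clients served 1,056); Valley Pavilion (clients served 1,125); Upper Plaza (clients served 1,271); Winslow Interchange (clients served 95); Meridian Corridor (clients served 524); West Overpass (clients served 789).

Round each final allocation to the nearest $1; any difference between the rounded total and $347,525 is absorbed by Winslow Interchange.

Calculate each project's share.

Redwood Reservoir: $75,512 · Valley Pavilion: $80,446 · Upper Plaza: $90,886 · Winslow Interchange: $6,792 · Meridian Corridor: $37,470 · West Overpass: $56,419

Combined clients served = 4,860.
Raw shares: Redwood Reservoir 1,056/4,860 × $347,525 = 75,511.60; Valley Pavilion 1,125/4,860 × $347,525 = 80,445.60; Upper Plaza 1,271/4,860 × $347,525 = 90,885.65; Winslow Interchange 95/4,860 × $347,525 = 6,793.18; Meridian Corridor 524/4,860 × $347,525 = 37,469.77; West Overpass 789/4,860 × $347,525 = 56,419.18.
Rounded to nearest $1: Redwood Reservoir $75,512; Valley Pavilion $80,446; Upper Plaza $90,886; Winslow Interchange $6,793; Meridian Corridor $37,470; West Overpass $56,419. Sum = $347,526.
Difference $347,525 − $347,526 = −$1 applied to Winslow Interchange: Winslow Interchange becomes $6,792.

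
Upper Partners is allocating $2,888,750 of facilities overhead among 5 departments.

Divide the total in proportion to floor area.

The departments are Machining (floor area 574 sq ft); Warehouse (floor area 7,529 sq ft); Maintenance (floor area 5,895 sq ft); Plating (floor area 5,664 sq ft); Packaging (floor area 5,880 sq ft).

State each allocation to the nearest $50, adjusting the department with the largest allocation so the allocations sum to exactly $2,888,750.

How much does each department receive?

Floor area total: 25,542.
Proportional shares: Machining 574/25,542 × $2,888,750 = 64,918.27; Warehouse 7,529/25,542 × $2,888,750 = 851,515.10; Maintenance 5,895/25,542 × $2,888,750 = 666,712.91; Plating 5,664/25,542 × $2,888,750 = 640,587.27; Packaging 5,880/25,542 × $2,888,750 = 665,016.44.
Rounded to nearest $50: Machining $64,900; Warehouse $851,500; Maintenance $666,700; Plating $640,600; Packaging $665,000. Sum = $2,888,700.
Difference $2,888,750 − $2,888,700 = +$50 applied to largest allocation (Warehouse): Warehouse becomes $851,550.

Machining: $64,900 | Warehouse: $851,550 | Maintenance: $666,700 | Plating: $640,600 | Packaging: $665,000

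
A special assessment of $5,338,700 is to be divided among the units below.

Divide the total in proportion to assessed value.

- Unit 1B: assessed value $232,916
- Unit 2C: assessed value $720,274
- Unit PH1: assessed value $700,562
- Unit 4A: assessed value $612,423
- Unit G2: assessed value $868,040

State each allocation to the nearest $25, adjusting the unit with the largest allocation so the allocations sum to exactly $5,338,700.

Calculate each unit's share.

Unit 1B: $396,750; Unit 2C: $1,226,875; Unit PH1: $1,193,300; Unit 4A: $1,043,175; Unit G2: $1,478,600

Assessed value total: 3,134,215.
Raw shares: Unit 1B 232,916/3,134,215 × $5,338,700 = 396,740.06; Unit 2C 720,274/3,134,215 × $5,338,700 = 1,226,886.73; Unit PH1 700,562/3,134,215 × $5,338,700 = 1,193,310.08; Unit 4A 612,423/3,134,215 × $5,338,700 = 1,043,177.53; Unit G2 868,040/3,134,215 × $5,338,700 = 1,478,585.59.
After rounding ($25): Unit 1B $396,750; Unit 2C $1,226,875; Unit PH1 $1,193,300; Unit 4A $1,043,175; Unit G2 $1,478,575. Sum = $5,338,675.
Difference $5,338,700 − $5,338,675 = +$25 applied to largest allocation (Unit G2): Unit G2 becomes $1,478,600.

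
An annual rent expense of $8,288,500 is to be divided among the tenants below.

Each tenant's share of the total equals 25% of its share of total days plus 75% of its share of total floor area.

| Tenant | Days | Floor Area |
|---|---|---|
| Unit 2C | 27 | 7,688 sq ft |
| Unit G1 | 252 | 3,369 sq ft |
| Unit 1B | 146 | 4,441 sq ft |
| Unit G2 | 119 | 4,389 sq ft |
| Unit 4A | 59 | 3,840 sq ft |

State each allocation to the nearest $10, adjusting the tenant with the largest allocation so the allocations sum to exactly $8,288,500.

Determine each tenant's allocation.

Totals — days 603, floor area 23,727.
Composite weights (25% days + 75% floor area): Unit 2C 0.2542; Unit G1 0.2110; Unit 1B 0.2009; Unit G2 0.1881; Unit 4A 0.1458.
Proportional shares: Unit 2C 2,107,005.64; Unit G1 1,748,626.63; Unit 1B 1,665,232.01; Unit G2 1,558,826.51; Unit 4A 1,208,809.21.
Rounded to nearest $10: Unit 2C $2,107,010; Unit G1 $1,748,630; Unit 1B $1,665,230; Unit G2 $1,558,830; Unit 4A $1,208,810. Sum = $8,288,510.
Difference $8,288,500 − $8,288,510 = −$10 applied to largest allocation (Unit 2C): Unit 2C becomes $2,107,000.

Unit 2C: $2,107,000 · Unit G1: $1,748,630 · Unit 1B: $1,665,230 · Unit G2: $1,558,830 · Unit 4A: $1,208,810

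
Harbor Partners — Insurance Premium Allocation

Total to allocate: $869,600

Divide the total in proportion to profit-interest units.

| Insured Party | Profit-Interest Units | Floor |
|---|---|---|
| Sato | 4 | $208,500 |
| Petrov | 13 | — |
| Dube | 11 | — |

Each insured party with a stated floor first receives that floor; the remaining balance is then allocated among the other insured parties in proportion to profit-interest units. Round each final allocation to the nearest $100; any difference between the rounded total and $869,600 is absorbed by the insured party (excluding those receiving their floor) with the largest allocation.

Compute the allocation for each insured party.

Sato: $208,500 · Petrov: $358,100 · Dube: $303,000

Fund the minimums — Sato $208,500. Balance $661,100.
Balance split over remaining profit-interest units 24: Petrov 358,095.83 → $358,100; Dube 303,004.17 → $303,000.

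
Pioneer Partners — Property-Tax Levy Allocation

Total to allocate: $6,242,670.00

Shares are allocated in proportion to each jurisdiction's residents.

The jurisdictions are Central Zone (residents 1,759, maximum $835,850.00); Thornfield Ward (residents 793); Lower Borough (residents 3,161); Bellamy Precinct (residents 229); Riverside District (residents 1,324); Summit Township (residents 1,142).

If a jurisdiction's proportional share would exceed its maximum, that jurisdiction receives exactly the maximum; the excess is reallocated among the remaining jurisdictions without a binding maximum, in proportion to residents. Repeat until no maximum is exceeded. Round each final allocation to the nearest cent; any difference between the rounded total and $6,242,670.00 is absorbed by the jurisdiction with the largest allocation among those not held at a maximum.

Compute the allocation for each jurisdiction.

Central Zone: $835,850.00; Thornfield Ward: $644,850.09; Lower Borough: $2,570,455.41; Bellamy Precinct: $186,217.74; Riverside District: $1,076,647.57; Summit Township: $928,649.19

Residents total: 8,408.
Pro-rata shares before constraints: Central Zone 1,306,001.0145; Thornfield Ward 588,777.03497; Lower Borough 2,346,940.9931; Bellamy Precinct 170,025.1463; Riverside District 983,027.4833; Summit Township 847,898.3278.
Cap binds for Central Zone ($835,850.00); remaining pool $5,406,820.00 reallocated over remaining residents 6,649.
Remaining shares: Thornfield Ward 644,850.0917 → $644,850.09; Lower Borough 2,570,455.4098 → $2,570,455.41; Bellamy Precinct 186,217.7440 → $186,217.74; Riverside District 1,076,647.5681 → $1,076,647.57; Summit Township 928,649.1863 → $928,649.19.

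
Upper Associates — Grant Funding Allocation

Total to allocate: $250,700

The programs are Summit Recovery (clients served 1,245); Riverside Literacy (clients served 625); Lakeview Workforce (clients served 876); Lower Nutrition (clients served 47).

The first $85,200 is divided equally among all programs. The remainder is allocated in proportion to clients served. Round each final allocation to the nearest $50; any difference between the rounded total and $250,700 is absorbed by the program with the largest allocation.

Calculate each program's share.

Summit Recovery: $95,050 | Riverside Literacy: $58,350 | Lakeview Workforce: $73,200 | Lower Nutrition: $24,100

$85,200 shared equally gives $21,300 per program.
Remainder $165,500 by clients served (total 2,793): Summit Recovery 73,772.82 → $73,750; Riverside Literacy 37,034.55 → $37,050; Lakeview Workforce 51,907.63 → $51,900; Lower Nutrition 2,785.00 → $2,800.
Totals: Summit Recovery $21,300 + $73,750 = $95,050; Riverside Literacy $21,300 + $37,050 = $58,350; Lakeview Workforce $21,300 + $51,900 = $73,200; Lower Nutrition $21,300 + $2,800 = $24,100.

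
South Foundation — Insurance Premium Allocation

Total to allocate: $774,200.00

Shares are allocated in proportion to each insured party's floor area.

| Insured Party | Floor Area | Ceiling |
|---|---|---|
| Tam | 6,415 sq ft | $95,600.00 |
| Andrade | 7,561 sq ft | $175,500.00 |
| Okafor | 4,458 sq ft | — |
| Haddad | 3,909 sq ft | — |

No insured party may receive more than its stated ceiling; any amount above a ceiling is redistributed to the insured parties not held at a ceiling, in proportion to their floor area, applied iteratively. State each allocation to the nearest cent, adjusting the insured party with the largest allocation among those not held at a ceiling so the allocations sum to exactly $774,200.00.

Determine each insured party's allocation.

Tam: $95,600.00 | Andrade: $175,500.00 | Okafor: $268,055.43 | Haddad: $235,044.57

Total floor area = 22,343.
Unconstrained shares: Tam 222,284.0711; Andrade 261,993.7430; Okafor 154,472.7029; Haddad 135,449.4831.
Capped: Tam ($95,600.00), Andrade ($175,500.00); balance $503,100.00 reallocated over remaining floor area 8,367.
Remaining shares: Okafor 268,055.4321 → $268,055.43; Haddad 235,044.5679 → $235,044.57.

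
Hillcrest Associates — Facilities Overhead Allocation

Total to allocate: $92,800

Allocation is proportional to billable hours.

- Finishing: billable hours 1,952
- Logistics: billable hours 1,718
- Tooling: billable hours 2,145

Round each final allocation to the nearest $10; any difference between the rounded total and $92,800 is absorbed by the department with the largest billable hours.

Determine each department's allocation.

Combined billable hours = 1,952 + 1,718 + 2,145 = 5,815.
Proportional shares: Finishing 31,151.44; Logistics 27,417.09; Tooling 34,231.47.
After rounding ($10): Finishing $31,150; Logistics $27,420; Tooling $34,230. Sum = $92,800.
Sum already equals the total — no adjustment.

Finishing: $31,150; Logistics: $27,420; Tooling: $34,230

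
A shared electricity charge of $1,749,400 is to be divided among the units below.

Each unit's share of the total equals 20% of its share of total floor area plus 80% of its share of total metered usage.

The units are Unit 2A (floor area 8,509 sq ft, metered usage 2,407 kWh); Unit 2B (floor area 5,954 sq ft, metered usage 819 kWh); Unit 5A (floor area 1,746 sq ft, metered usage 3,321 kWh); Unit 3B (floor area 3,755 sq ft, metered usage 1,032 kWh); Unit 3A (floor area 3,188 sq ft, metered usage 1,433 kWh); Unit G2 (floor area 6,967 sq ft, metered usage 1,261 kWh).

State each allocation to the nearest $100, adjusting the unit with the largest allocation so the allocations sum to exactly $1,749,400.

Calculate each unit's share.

Unit 2A: $426,800 | Unit 2B: $180,700 | Unit 5A: $472,700 | Unit 3B: $184,200 | Unit 3A: $232,300 | Unit G2: $252,700

Floor area total 30,119; metered usage total 10,273.
Combined weights (20% floor area + 80% metered usage): Unit 2A 0.2439; Unit 2B 0.1033; Unit 5A 0.2702; Unit 3B 0.1053; Unit 3A 0.1328; Unit G2 0.1445.
Proportional shares: Unit 2A 426,758.00; Unit 2B 180,739.86; Unit 5A 472,711.83; Unit 3B 184,212.58; Unit 3A 232,255.35; Unit G2 252,722.38.
At nearest $100: Unit 2A $426,800; Unit 2B $180,700; Unit 5A $472,700; Unit 3B $184,200; Unit 3A $232,300; Unit G2 $252,700. Sum = $1,749,400.
Rounded total matches; no reconciliation needed.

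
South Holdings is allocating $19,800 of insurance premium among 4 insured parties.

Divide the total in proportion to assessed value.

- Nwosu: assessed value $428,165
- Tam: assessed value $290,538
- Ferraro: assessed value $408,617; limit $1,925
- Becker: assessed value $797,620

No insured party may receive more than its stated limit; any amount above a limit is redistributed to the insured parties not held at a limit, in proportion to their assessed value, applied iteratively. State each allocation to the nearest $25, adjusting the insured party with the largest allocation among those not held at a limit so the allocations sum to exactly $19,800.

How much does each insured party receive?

Combined assessed value = 1,924,940.
Proportional shares (ignoring caps): Nwosu 4,404.12; Tam 2,988.48; Ferraro 4,203.05; Becker 8,204.35.
Cap binds for Ferraro ($1,925); balance $17,875 reallocated over remaining assessed value 1,516,323.
Remaining shares: Nwosu 5,047.37 → $5,050; Tam 3,424.97 → $3,425; Becker 9,402.65 → $9,400.

Nwosu: $5,050 · Tam: $3,425 · Ferraro: $1,925 · Becker: $9,400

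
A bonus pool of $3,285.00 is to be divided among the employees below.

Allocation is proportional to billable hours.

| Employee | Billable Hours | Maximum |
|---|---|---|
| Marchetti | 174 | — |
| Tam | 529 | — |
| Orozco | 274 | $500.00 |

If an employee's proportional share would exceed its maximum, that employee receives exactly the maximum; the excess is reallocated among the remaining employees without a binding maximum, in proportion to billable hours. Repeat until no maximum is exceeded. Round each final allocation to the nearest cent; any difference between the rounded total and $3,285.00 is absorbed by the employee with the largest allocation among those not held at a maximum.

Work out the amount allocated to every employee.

Marchetti: $689.32; Tam: $2,095.68; Orozco: $500.00

Total billable hours = 977.
Pro-rata shares before constraints: Marchetti 585.0461; Tam 1,778.6745; Orozco 921.2794.
Cap binds for Orozco ($500.00); balance $2,785.00 reallocated over remaining billable hours 703.
Shares after redistribution: Marchetti 689.3172 → $689.32; Tam 2,095.6828 → $2,095.68.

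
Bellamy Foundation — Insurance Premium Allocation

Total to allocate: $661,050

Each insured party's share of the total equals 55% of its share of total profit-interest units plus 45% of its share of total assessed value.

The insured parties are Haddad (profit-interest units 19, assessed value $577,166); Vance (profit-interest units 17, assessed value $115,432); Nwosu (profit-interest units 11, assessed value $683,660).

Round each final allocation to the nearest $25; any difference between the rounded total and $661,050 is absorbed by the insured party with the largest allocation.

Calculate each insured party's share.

Totals — profit-interest units 47, assessed value 1,376,258.
Composite weights (55% profit-interest units + 45% assessed value): Haddad 0.4111; Vance 0.2367; Nwosu 0.3523.
Proportional shares: Haddad 271,730.19; Vance 156,456.91; Nwosu 232,862.90.
Rounded to nearest $25: Haddad $271,725; Vance $156,450; Nwosu $232,875. Sum = $661,050.
Sum already equals the total — no adjustment.

Haddad: $271,725 | Vance: $156,450 | Nwosu: $232,875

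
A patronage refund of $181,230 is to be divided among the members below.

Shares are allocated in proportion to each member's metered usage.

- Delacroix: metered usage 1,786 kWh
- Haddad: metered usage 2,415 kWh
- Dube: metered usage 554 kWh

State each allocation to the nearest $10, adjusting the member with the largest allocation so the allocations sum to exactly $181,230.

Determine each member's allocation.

Delacroix: $68,070 | Haddad: $92,050 | Dube: $21,110

Sum of metered usage: 4,755.
Raw shares: Delacroix 1,786/4,755 × $181,230 = 68,070.83; Haddad 2,415/4,755 × $181,230 = 92,044.26; Dube 554/4,755 × $181,230 = 21,114.91.
After rounding ($10): Delacroix $68,070; Haddad $92,040; Dube $21,110. Sum = $181,220.
Difference $181,230 − $181,220 = +$10 applied to largest allocation (Haddad): Haddad becomes $92,050.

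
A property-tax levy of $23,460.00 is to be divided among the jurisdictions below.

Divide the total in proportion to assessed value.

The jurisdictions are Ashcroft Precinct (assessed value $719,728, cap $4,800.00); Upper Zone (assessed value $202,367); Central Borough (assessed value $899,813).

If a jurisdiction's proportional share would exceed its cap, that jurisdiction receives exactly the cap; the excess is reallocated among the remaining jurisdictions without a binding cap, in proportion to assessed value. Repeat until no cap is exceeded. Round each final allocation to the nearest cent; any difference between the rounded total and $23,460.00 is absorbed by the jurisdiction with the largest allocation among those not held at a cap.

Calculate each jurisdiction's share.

Ashcroft Precinct: $4,800.00 | Upper Zone: $3,426.09 | Central Borough: $15,233.91

Combined assessed value = 1,821,908.
Pro-rata shares before constraints: Ashcroft Precinct 9,267.6572; Upper Zone 2,605.8011; Central Borough 11,586.5417.
Held at cap: Ashcroft Precinct ($4,800.00); balance $18,660.00 reallocated over remaining assessed value 1,102,180.
Shares after redistribution: Upper Zone 3,426.0903 → $3,426.09; Central Borough 15,233.9097 → $15,233.91.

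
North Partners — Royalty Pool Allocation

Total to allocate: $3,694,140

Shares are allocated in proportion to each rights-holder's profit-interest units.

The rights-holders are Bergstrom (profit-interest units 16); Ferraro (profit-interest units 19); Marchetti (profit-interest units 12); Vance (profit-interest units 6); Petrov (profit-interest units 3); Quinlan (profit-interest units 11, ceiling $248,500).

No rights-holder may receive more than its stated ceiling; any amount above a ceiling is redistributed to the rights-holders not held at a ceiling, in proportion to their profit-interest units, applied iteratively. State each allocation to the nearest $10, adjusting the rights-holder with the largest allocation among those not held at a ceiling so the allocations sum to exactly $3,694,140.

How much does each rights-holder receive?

Sum of profit-interest units: 67.
Pro-rata shares before constraints: Bergstrom 882,182.69; Ferraro 1,047,591.94; Marchetti 661,637.01; Vance 330,818.51; Petrov 165,409.25; Quinlan 606,500.60.
Cap binds for Quinlan ($248,500); remaining pool $3,445,640 reallocated over remaining profit-interest units 56.
Shares after redistribution: Bergstrom 984,468.57 → $984,470; Ferraro 1,169,056.43 → $1,169,060; Marchetti 738,351.43 → $738,350; Vance 369,175.71 → $369,180; Petrov 184,587.86 → $184,590.
Rounding difference −$10 applied to Ferraro → $1,169,050.

Bergstrom: $984,470; Ferraro: $1,169,050; Marchetti: $738,350; Vance: $369,180; Petrov: $184,590; Quinlan: $248,500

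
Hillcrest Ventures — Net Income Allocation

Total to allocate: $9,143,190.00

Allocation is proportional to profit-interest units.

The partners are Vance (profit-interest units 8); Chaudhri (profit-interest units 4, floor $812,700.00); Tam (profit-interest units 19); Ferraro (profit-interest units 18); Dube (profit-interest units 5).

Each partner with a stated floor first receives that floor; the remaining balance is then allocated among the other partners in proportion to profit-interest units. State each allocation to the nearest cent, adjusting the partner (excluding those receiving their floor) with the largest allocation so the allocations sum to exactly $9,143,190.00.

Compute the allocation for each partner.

Fund the minimums — Chaudhri $812,700.00. Residual $8,330,490.00.
Residual split over remaining profit-interest units 50: Vance 1,332,878.4000 → $1,332,878.40; Tam 3,165,586.2000 → $3,165,586.20; Ferraro 2,998,976.4000 → $2,998,976.40; Dube 833,049.0000 → $833,049.00.

Vance: $1,332,878.40; Chaudhri: $812,700.00; Tam: $3,165,586.20; Ferraro: $2,998,976.40; Dube: $833,049.00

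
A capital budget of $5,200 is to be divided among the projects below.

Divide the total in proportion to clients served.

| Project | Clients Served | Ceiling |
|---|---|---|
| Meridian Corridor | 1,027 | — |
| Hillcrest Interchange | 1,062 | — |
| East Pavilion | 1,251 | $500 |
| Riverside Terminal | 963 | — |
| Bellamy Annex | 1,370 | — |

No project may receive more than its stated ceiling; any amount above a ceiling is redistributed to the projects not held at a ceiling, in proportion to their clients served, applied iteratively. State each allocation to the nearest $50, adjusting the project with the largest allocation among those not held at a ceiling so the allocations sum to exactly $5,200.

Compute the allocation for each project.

Combined clients served = 5,673.
Proportional shares (ignoring caps): Meridian Corridor 941.37; Hillcrest Interchange 973.45; East Pavilion 1,146.69; Riverside Terminal 882.71; Bellamy Annex 1,255.77.
Held at cap: East Pavilion ($500); balance $4,700 reallocated over remaining clients served 4,422.
Redistributed shares: Meridian Corridor 1,091.56 → $1,100; Hillcrest Interchange 1,128.77 → $1,150; Riverside Terminal 1,023.54 → $1,000; Bellamy Annex 1,456.13 → $1,450.

Meridian Corridor: $1,100 · Hillcrest Interchange: $1,150 · East Pavilion: $500 · Riverside Terminal: $1,000 · Bellamy Annex: $1,450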